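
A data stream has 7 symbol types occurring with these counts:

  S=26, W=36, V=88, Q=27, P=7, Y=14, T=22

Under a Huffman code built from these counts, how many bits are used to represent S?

3

Huffman merges, smallest pair first:
merge P(7) and Y(14): 21
merge 21 and T(22): 43
merge S(26) and Q(27): 53
merge W(36) and 43: 79
merge 53 and 79: 132
merge V(88) and 132: 220
S's leaf is at depth 3, giving a 3-bit codeword.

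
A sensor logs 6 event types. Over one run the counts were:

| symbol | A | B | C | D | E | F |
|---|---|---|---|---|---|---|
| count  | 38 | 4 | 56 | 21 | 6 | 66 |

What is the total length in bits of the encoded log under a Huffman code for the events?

Build the Huffman tree bottom-up:
merge B(4) and E(6): 10
merge 10 and D(21): 31
merge 31 and A(38): 69
merge C(56) and F(66): 122
merge 69 and 122: 191
Each symbol's bit-cost is frequency × depth; summing gives 423 bits (equivalently 10 + 31 + 69 + 122 + 191).

423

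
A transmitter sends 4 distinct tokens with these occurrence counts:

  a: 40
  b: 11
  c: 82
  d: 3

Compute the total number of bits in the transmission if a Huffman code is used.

Build the Huffman tree bottom-up:
d(3) + b(11) → 14
14 + a(40) → 54
54 + c(82) → 136
The encoded length is the sum of every internal node's weight: 14 + 54 + 136 = 204 bits.

204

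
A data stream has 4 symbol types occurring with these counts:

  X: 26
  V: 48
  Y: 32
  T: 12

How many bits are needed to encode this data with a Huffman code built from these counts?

226

Greedily combine the two least-frequent nodes:
merge T(12) and X(26): 38
merge Y(32) and 38: 70
merge V(48) and 70: 118
The encoded length is the sum of every internal node's weight: 38 + 70 + 118 = 226 bits.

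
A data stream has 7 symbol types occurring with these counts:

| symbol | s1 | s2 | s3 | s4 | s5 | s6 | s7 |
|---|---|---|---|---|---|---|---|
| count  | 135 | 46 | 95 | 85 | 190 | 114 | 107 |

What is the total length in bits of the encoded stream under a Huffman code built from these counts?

2122

Greedily combine the two least-frequent nodes:
merge s2(46) and s4(85): 131
merge s3(95) and s7(107): 202
merge s6(114) and 131: 245
merge s1(135) and s5(190): 325
merge 202 and 245: 447
merge 325 and 447: 772
Total encoded bits = sum of merged weights = 131 + 202 + 245 + 325 + 447 + 772 = 2122.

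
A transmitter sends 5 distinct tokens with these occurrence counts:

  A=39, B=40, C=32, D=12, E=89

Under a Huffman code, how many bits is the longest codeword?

Merge the two lowest-weight nodes at each step:
D(12) + C(32) → 44
A(39) + B(40) → 79
44 + 79 → 123
E(89) + 123 → 212
The rarest symbols sit at the bottom; the longest codeword is 3 bits.

3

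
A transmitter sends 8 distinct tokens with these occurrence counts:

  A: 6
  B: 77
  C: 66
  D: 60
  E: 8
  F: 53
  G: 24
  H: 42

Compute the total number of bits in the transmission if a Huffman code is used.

917

Build the Huffman tree bottom-up:
merge A(6) and E(8): 14
merge 14 and G(24): 38
merge 38 and H(42): 80
merge F(53) and D(60): 113
merge C(66) and B(77): 143
merge 80 and 113: 193
merge 143 and 193: 336
Total encoded bits = sum of merged weights = 14 + 38 + 80 + 113 + 143 + 193 + 336 = 917.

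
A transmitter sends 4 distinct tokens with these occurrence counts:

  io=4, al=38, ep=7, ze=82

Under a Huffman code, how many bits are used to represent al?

2

Repeatedly merge the two smallest:
combine io(4), ep(7) → 11
combine 11, al(38) → 49
combine 49, ze(82) → 131
al sits 2 levels below the root, so its codeword is 2 bits.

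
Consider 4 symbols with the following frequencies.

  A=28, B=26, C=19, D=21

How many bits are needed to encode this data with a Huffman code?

188

Greedily combine the two least-frequent nodes:
combine C(19), D(21) → 40
combine B(26), A(28) → 54
combine 40, 54 → 94
Total encoded bits = sum of merged weights = 40 + 54 + 94 = 188.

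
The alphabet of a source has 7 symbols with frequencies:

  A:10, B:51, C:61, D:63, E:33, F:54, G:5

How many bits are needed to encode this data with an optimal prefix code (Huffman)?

716

Greedily combine the two least-frequent nodes:
merge G(5) and A(10): 15
merge 15 and E(33): 48
merge 48 and B(51): 99
merge F(54) and C(61): 115
merge D(63) and 99: 162
merge 115 and 162: 277
Total encoded bits = sum of merged weights = 15 + 48 + 99 + 115 + 162 + 277 = 716.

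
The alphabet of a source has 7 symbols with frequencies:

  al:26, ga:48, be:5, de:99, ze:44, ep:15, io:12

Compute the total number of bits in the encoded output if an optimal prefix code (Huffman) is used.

598

Greedily combine the two least-frequent nodes:
combine be(5), io(12) → 17
combine ep(15), 17 → 32
combine al(26), 32 → 58
combine ze(44), ga(48) → 92
combine 58, 92 → 150
combine de(99), 150 → 249
Each symbol's bit-cost is frequency × depth; summing gives 598 bits (equivalently 17 + 32 + 58 + 92 + 150 + 249).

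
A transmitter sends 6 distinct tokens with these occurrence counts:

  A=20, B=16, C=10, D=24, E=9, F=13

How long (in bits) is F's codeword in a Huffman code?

3

Build the tree from the bottom:
combine E(9), C(10) → 19
combine F(13), B(16) → 29
combine 19, A(20) → 39
combine D(24), 29 → 53
combine 39, 53 → 92
F sits 3 levels below the root, so its codeword is 3 bits.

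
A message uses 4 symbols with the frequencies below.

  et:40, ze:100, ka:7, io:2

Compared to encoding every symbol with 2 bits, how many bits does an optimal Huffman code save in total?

91

Fixed-length: 2 bits × 149 symbols = 298 bits.
Huffman merges:
merge io(2) and ka(7): 9
merge 9 and et(40): 49
merge 49 and ze(100): 149
Huffman total = 9 + 49 + 149 = 207 bits.
Saving = 298 − 207 = 91 bits.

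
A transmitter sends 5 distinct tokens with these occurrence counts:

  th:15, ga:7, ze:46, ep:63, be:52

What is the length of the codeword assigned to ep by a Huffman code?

Build the tree from the bottom:
combine ga(7), th(15) → 22
combine 22, ze(46) → 68
combine be(52), ep(63) → 115
combine 68, 115 → 183
ep sits 2 levels below the root, so its codeword is 2 bits.

2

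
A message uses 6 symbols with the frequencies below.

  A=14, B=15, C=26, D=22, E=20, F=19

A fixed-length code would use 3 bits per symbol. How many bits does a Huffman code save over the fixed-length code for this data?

48

Fixed-length: 3 bits × 116 symbols = 348 bits.
Huffman merges:
combine A(14), B(15) → 29
combine F(19), E(20) → 39
combine D(22), C(26) → 48
combine 29, 39 → 68
combine 48, 68 → 116
Huffman total = 29 + 39 + 48 + 68 + 116 = 300 bits.
Saving = 348 − 300 = 48 bits.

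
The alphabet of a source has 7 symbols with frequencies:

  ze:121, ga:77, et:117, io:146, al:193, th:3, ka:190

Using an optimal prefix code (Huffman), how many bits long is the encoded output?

Build the Huffman tree bottom-up:
th(3) + ga(77) → 80
80 + et(117) → 197
ze(121) + io(146) → 267
ka(190) + al(193) → 383
197 + 267 → 464
383 + 464 → 847
Each symbol's bit-cost is frequency × depth; summing gives 2238 bits (equivalently 80 + 197 + 267 + 383 + 464 + 847).

2238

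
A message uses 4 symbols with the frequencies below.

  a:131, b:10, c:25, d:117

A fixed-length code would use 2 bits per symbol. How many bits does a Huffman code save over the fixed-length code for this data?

96

Fixed-length: 2 bits × 283 symbols = 566 bits.
Huffman merges:
combine b(10), c(25) → 35
combine 35, d(117) → 152
combine a(131), 152 → 283
Huffman total = 35 + 152 + 283 = 470 bits.
Saving = 566 − 470 = 96 bits.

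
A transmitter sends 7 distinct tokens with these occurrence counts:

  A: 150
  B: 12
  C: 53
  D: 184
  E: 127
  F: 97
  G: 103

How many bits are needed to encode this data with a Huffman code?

Greedily combine the two least-frequent nodes:
merge B(12) and C(53): 65
merge 65 and F(97): 162
merge G(103) and E(127): 230
merge A(150) and 162: 312
merge D(184) and 230: 414
merge 312 and 414: 726
Each symbol's bit-cost is frequency × depth; summing gives 1909 bits (equivalently 65 + 162 + 230 + 312 + 414 + 726).

1909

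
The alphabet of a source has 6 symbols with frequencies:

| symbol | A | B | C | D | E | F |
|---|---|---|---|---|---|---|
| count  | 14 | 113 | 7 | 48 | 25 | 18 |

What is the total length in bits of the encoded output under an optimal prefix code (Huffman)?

461

Build the Huffman tree bottom-up:
C(7) + A(14) → 21
F(18) + 21 → 39
E(25) + 39 → 64
D(48) + 64 → 112
112 + B(113) → 225
Total encoded bits = sum of merged weights = 21 + 39 + 64 + 112 + 225 = 461.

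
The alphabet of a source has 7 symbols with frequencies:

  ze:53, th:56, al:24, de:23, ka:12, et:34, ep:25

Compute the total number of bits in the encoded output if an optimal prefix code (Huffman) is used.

Build the Huffman tree bottom-up:
merge ka(12) and de(23): 35
merge al(24) and ep(25): 49
merge et(34) and 35: 69
merge 49 and ze(53): 102
merge th(56) and 69: 125
merge 102 and 125: 227
Each symbol's bit-cost is frequency × depth; summing gives 607 bits (equivalently 35 + 49 + 69 + 102 + 125 + 227).

607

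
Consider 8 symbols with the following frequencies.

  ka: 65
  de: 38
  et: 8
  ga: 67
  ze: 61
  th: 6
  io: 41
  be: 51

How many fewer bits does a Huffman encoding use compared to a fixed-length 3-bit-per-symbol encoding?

Fixed-length: 3 bits × 337 symbols = 1011 bits.
Huffman merges:
th(6) + et(8) → 14
14 + de(38) → 52
io(41) + be(51) → 92
52 + ze(61) → 113
ka(65) + ga(67) → 132
92 + 113 → 205
132 + 205 → 337
Huffman total = 14 + 52 + 92 + 113 + 132 + 205 + 337 = 945 bits.
Saving = 1011 − 945 = 66 bits.

66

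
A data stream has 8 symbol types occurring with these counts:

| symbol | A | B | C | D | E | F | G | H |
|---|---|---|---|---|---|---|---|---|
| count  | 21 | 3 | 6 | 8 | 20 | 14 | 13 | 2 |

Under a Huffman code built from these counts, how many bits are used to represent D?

3

Huffman merges, smallest pair first:
combine H(2), B(3) → 5
combine 5, C(6) → 11
combine D(8), 11 → 19
combine G(13), F(14) → 27
combine 19, E(20) → 39
combine A(21), 27 → 48
combine 39, 48 → 87
The subtree containing D is merged 3 times, so code length = 3.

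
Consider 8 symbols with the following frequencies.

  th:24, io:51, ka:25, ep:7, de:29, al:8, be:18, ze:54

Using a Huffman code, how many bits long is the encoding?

591

Merge the two smallest weights repeatedly:
combine ep(7), al(8) → 15
combine 15, be(18) → 33
combine th(24), ka(25) → 49
combine de(29), 33 → 62
combine 49, io(51) → 100
combine ze(54), 62 → 116
combine 100, 116 → 216
Each symbol's bit-cost is frequency × depth; summing gives 591 bits (equivalently 15 + 33 + 49 + 62 + 100 + 116 + 216).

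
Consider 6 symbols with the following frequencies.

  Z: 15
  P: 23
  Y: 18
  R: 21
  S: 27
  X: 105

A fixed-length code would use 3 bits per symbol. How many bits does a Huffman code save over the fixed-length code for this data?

Fixed-length: 3 bits × 209 symbols = 627 bits.
Huffman merges:
merge Z(15) and Y(18): 33
merge R(21) and P(23): 44
merge S(27) and 33: 60
merge 44 and 60: 104
merge 104 and X(105): 209
Huffman total = 33 + 44 + 60 + 104 + 209 = 450 bits.
Saving = 627 − 450 = 177 bits.

177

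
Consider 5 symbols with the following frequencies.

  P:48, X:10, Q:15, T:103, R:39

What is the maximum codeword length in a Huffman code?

Merge the two lowest-weight nodes at each step:
combine X(10), Q(15) → 25
combine 25, R(39) → 64
combine P(48), 64 → 112
combine T(103), 112 → 215
The first pair merged (X, Q) ends up deepest, at depth 4.

4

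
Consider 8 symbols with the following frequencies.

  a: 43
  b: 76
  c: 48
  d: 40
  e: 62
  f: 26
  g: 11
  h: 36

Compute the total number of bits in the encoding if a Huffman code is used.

Build the Huffman tree bottom-up:
combine g(11), f(26) → 37
combine h(36), 37 → 73
combine d(40), a(43) → 83
combine c(48), e(62) → 110
combine 73, b(76) → 149
combine 83, 110 → 193
combine 149, 193 → 342
Total encoded bits = sum of merged weights = 37 + 73 + 83 + 110 + 149 + 193 + 342 = 987.

987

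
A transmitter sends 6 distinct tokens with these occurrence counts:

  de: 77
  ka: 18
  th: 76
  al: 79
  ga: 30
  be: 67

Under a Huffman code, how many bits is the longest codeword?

4

Merge the two lowest-weight nodes at each step:
merge ka(18) and ga(30): 48
merge 48 and be(67): 115
merge th(76) and de(77): 153
merge al(79) and 115: 194
merge 153 and 194: 347
Maximum depth reached is 4.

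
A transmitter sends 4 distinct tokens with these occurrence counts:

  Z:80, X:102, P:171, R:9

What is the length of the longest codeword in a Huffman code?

Merge the two lowest-weight nodes at each step:
merge R(9) and Z(80): 89
merge 89 and X(102): 191
merge P(171) and 191: 362
The rarest symbols sit at the bottom; the longest codeword is 3 bits.

3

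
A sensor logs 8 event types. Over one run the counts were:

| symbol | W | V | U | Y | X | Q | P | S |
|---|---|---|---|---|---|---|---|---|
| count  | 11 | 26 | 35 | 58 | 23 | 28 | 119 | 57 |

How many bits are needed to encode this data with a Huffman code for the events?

982

Build the Huffman tree bottom-up:
W(11) + X(23) → 34
V(26) + Q(28) → 54
34 + U(35) → 69
54 + S(57) → 111
Y(58) + 69 → 127
111 + P(119) → 230
127 + 230 → 357
Each symbol's bit-cost is frequency × depth; summing gives 982 bits (equivalently 34 + 54 + 69 + 111 + 127 + 230 + 357).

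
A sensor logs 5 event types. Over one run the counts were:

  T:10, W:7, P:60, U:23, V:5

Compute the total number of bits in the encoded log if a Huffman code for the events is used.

Merge the two smallest weights repeatedly:
merge V(5) and W(7): 12
merge T(10) and 12: 22
merge 22 and U(23): 45
merge 45 and P(60): 105
Total encoded bits = sum of merged weights = 12 + 22 + 45 + 105 = 184.

184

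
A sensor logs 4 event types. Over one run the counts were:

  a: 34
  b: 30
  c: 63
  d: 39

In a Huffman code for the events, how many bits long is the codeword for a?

2

Repeatedly merge the two smallest:
b(30) + a(34) → 64
d(39) + c(63) → 102
64 + 102 → 166
a sits 2 levels below the root, so its codeword is 2 bits.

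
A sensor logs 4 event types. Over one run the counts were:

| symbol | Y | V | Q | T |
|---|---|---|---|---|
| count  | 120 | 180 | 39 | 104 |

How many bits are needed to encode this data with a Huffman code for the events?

849

Build the Huffman tree bottom-up:
Q(39) + T(104) → 143
Y(120) + 143 → 263
V(180) + 263 → 443
The encoded length is the sum of every internal node's weight: 143 + 263 + 443 = 849 bits.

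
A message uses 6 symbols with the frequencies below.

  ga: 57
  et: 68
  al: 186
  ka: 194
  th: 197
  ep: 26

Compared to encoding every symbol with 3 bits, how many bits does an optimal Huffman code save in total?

494

Fixed-length: 3 bits × 728 symbols = 2184 bits.
Huffman merges:
merge ep(26) and ga(57): 83
merge et(68) and 83: 151
merge 151 and al(186): 337
merge ka(194) and th(197): 391
merge 337 and 391: 728
Huffman total = 83 + 151 + 337 + 391 + 728 = 1690 bits.
Saving = 2184 − 1690 = 494 bits.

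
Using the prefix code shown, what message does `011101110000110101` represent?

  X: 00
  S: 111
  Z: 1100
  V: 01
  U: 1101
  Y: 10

VUZXUV

Read left to right; each codeword is recognised as soon as it completes (prefix code):
  01→V | 1101→U | 1100→Z | 00→X | 1101→U | 01→V
Decoded message: VUZXUV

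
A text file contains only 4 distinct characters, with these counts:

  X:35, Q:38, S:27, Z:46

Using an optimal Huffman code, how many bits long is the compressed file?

292

Merge the two smallest weights repeatedly:
S(27) + X(35) → 62
Q(38) + Z(46) → 84
62 + 84 → 146
Each symbol's bit-cost is frequency × depth; summing gives 292 bits (equivalently 62 + 84 + 146).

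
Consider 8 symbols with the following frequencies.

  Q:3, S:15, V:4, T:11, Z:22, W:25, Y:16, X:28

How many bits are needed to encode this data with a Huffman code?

Greedily combine the two least-frequent nodes:
combine Q(3), V(4) → 7
combine 7, T(11) → 18
combine S(15), Y(16) → 31
combine 18, Z(22) → 40
combine W(25), X(28) → 53
combine 31, 40 → 71
combine 53, 71 → 124
The encoded length is the sum of every internal node's weight: 7 + 18 + 31 + 40 + 53 + 71 + 124 = 344 bits.

344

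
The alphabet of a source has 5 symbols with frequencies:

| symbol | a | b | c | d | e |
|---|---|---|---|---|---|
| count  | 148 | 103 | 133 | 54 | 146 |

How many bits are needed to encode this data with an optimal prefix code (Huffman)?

Greedily combine the two least-frequent nodes:
merge d(54) and b(103): 157
merge c(133) and e(146): 279
merge a(148) and 157: 305
merge 279 and 305: 584
Total encoded bits = sum of merged weights = 157 + 279 + 305 + 584 = 1325.

1325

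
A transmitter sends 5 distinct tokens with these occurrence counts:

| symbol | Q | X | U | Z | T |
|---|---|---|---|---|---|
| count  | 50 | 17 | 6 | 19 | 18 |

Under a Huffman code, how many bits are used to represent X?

Huffman merges, smallest pair first:
U(6) + X(17) → 23
T(18) + Z(19) → 37
23 + 37 → 60
Q(50) + 60 → 110
The subtree containing X is merged 3 times, so code length = 3.

3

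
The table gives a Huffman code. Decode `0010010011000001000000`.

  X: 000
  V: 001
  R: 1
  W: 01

VVVRXVXX

Read left to right; each codeword is recognised as soon as it completes (prefix code):
  001→V | 001→V | 001→V | 1→R | 000→X | 001→V | 000→X | 000→X
Decoded message: VVVRXVXX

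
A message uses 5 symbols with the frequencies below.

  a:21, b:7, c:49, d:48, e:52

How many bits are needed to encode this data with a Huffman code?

Merge the two smallest weights repeatedly:
combine b(7), a(21) → 28
combine 28, d(48) → 76
combine c(49), e(52) → 101
combine 76, 101 → 177
Total encoded bits = sum of merged weights = 28 + 76 + 101 + 177 = 382.

382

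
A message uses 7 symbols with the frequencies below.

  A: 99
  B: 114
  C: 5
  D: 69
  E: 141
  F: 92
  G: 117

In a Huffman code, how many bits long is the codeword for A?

Build the tree from the bottom:
combine C(5), D(69) → 74
combine 74, F(92) → 166
combine A(99), B(114) → 213
combine G(117), E(141) → 258
combine 166, 213 → 379
combine 258, 379 → 637
A sits 3 levels below the root, so its codeword is 3 bits.

3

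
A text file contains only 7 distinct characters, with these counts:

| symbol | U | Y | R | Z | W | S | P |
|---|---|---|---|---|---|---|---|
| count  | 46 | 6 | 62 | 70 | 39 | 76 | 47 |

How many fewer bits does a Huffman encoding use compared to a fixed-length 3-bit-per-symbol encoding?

Fixed-length: 3 bits × 346 symbols = 1038 bits.
Huffman merges:
combine Y(6), W(39) → 45
combine 45, U(46) → 91
combine P(47), R(62) → 109
combine Z(70), S(76) → 146
combine 91, 109 → 200
combine 146, 200 → 346
Huffman total = 45 + 91 + 109 + 146 + 200 + 346 = 937 bits.
Saving = 1038 − 937 = 101 bits.

101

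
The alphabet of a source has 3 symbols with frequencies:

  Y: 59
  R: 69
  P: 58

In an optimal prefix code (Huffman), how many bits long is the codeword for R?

1

Repeatedly merge the two smallest:
P(58) + Y(59) → 117
R(69) + 117 → 186
R is a child of the root — depth 1, so its codeword is a single bit.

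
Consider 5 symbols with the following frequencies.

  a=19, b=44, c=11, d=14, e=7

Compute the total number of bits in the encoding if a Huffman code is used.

Greedily combine the two least-frequent nodes:
e(7) + c(11) → 18
d(14) + 18 → 32
a(19) + 32 → 51
b(44) + 51 → 95
Total encoded bits = sum of merged weights = 18 + 32 + 51 + 95 = 196.

196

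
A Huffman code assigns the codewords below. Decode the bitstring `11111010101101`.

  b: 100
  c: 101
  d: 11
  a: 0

ddcacc

Read left to right; each codeword is recognised as soon as it completes (prefix code):
  11→d | 11→d | 101→c | 0→a | 101→c | 101→c
Decoded message: ddcacc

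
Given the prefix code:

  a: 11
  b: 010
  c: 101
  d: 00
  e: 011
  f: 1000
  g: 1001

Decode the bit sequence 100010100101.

fcdc

Read left to right; each codeword is recognised as soon as it completes (prefix code):
  1000→f | 101→c | 00→d | 101→c
Decoded message: fcdc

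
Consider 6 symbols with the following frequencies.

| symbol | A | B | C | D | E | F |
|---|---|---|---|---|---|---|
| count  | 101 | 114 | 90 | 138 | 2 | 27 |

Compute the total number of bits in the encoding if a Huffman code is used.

1092

Greedily combine the two least-frequent nodes:
merge E(2) and F(27): 29
merge 29 and C(90): 119
merge A(101) and B(114): 215
merge 119 and D(138): 257
merge 215 and 257: 472
The encoded length is the sum of every internal node's weight: 29 + 119 + 215 + 257 + 472 = 1092 bits.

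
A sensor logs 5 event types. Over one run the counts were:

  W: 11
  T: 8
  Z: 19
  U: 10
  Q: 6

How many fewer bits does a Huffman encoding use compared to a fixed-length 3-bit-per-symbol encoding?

Fixed-length: 3 bits × 54 symbols = 162 bits.
Huffman merges:
combine Q(6), T(8) → 14
combine U(10), W(11) → 21
combine 14, Z(19) → 33
combine 21, 33 → 54
Huffman total = 14 + 21 + 33 + 54 = 122 bits.
Saving = 162 − 122 = 40 bits.

40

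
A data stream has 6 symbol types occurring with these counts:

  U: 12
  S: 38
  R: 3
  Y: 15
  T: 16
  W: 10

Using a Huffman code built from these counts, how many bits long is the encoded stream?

Build the Huffman tree bottom-up:
merge R(3) and W(10): 13
merge U(12) and 13: 25
merge Y(15) and T(16): 31
merge 25 and 31: 56
merge S(38) and 56: 94
Each symbol's bit-cost is frequency × depth; summing gives 219 bits (equivalently 13 + 25 + 31 + 56 + 94).

219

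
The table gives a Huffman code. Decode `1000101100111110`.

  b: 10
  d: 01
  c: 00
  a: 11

bcbacaab

Read left to right; each codeword is recognised as soon as it completes (prefix code):
  10→b | 00→c | 10→b | 11→a | 00→c | 11→a | 11→a | 10→b
Decoded message: bcbacaab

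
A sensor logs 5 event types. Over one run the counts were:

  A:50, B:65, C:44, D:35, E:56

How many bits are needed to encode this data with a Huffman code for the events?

579

Merge the two smallest weights repeatedly:
D(35) + C(44) → 79
A(50) + E(56) → 106
B(65) + 79 → 144
106 + 144 → 250
The encoded length is the sum of every internal node's weight: 79 + 106 + 144 + 250 = 579 bits.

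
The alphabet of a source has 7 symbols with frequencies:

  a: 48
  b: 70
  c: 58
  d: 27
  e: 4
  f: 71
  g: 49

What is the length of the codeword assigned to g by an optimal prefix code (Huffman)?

Build the tree from the bottom:
e(4) + d(27) → 31
31 + a(48) → 79
g(49) + c(58) → 107
b(70) + f(71) → 141
79 + 107 → 186
141 + 186 → 327
g sits 3 levels below the root, so its codeword is 3 bits.

3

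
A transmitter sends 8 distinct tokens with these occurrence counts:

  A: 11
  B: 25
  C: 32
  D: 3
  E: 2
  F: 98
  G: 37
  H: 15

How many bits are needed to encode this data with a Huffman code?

525

Build the Huffman tree bottom-up:
merge E(2) and D(3): 5
merge 5 and A(11): 16
merge H(15) and 16: 31
merge B(25) and 31: 56
merge C(32) and G(37): 69
merge 56 and 69: 125
merge F(98) and 125: 223
Each symbol's bit-cost is frequency × depth; summing gives 525 bits (equivalently 5 + 16 + 31 + 56 + 69 + 125 + 223).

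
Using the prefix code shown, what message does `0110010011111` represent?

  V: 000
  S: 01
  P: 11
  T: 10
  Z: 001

Read left to right; each codeword is recognised as soon as it completes (prefix code):
  01→S | 10→T | 01→S | 001→Z | 11→P | 11→P
Decoded message: STSZPP

STSZPP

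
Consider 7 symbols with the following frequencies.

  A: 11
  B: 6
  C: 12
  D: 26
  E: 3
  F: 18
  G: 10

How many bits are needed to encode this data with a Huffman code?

Merge the two smallest weights repeatedly:
merge E(3) and B(6): 9
merge 9 and G(10): 19
merge A(11) and C(12): 23
merge F(18) and 19: 37
merge 23 and D(26): 49
merge 37 and 49: 86
Each symbol's bit-cost is frequency × depth; summing gives 223 bits (equivalently 9 + 19 + 23 + 37 + 49 + 86).

223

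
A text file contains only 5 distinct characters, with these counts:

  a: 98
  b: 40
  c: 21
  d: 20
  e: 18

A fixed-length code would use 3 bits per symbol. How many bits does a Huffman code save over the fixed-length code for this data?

Fixed-length: 3 bits × 197 symbols = 591 bits.
Huffman merges:
combine e(18), d(20) → 38
combine c(21), 38 → 59
combine b(40), 59 → 99
combine a(98), 99 → 197
Huffman total = 38 + 59 + 99 + 197 = 393 bits.
Saving = 591 − 393 = 198 bits.

198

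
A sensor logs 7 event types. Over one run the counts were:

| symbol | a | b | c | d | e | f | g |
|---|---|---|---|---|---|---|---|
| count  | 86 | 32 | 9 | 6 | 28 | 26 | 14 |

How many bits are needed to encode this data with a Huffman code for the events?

475

Greedily combine the two least-frequent nodes:
d(6) + c(9) → 15
g(14) + 15 → 29
f(26) + e(28) → 54
29 + b(32) → 61
54 + 61 → 115
a(86) + 115 → 201
Total encoded bits = sum of merged weights = 15 + 29 + 54 + 61 + 115 + 201 = 475.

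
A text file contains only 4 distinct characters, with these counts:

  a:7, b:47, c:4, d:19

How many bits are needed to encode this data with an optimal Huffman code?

118

Build the Huffman tree bottom-up:
combine c(4), a(7) → 11
combine 11, d(19) → 30
combine 30, b(47) → 77
Each symbol's bit-cost is frequency × depth; summing gives 118 bits (equivalently 11 + 30 + 77).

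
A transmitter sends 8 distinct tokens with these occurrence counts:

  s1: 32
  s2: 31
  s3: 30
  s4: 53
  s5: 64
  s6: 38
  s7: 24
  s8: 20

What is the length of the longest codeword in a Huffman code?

Merge the two lowest-weight nodes at each step:
merge s8(20) and s7(24): 44
merge s3(30) and s2(31): 61
merge s1(32) and s6(38): 70
merge 44 and s4(53): 97
merge 61 and s5(64): 125
merge 70 and 97: 167
merge 125 and 167: 292
Maximum depth reached is 4.

4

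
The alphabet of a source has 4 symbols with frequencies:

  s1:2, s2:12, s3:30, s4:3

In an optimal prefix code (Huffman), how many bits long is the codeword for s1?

3

Repeatedly merge the two smallest:
merge s1(2) and s4(3): 5
merge 5 and s2(12): 17
merge 17 and s3(30): 47
s1 sits 3 levels below the root, so its codeword is 3 bits.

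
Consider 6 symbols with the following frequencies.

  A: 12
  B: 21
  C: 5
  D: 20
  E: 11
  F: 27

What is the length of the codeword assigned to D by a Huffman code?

2

Build the tree from the bottom:
combine C(5), E(11) → 16
combine A(12), 16 → 28
combine D(20), B(21) → 41
combine F(27), 28 → 55
combine 41, 55 → 96
The subtree containing D is merged 2 times, so code length = 2.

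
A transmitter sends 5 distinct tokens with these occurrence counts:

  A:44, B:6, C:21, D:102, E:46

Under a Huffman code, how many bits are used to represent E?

Huffman merges, smallest pair first:
combine B(6), C(21) → 27
combine 27, A(44) → 71
combine E(46), 71 → 117
combine D(102), 117 → 219
E's leaf is at depth 2, giving a 2-bit codeword.

2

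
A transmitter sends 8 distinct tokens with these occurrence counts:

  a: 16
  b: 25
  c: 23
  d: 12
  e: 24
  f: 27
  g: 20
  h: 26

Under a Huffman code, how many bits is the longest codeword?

Merge the two lowest-weight nodes at each step:
merge d(12) and a(16): 28
merge g(20) and c(23): 43
merge e(24) and b(25): 49
merge h(26) and f(27): 53
merge 28 and 43: 71
merge 49 and 53: 102
merge 71 and 102: 173
Maximum depth reached is 3.

3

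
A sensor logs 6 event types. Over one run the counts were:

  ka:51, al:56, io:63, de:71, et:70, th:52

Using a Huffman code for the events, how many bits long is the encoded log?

Greedily combine the two least-frequent nodes:
ka(51) + th(52) → 103
al(56) + io(63) → 119
et(70) + de(71) → 141
103 + 119 → 222
141 + 222 → 363
Total encoded bits = sum of merged weights = 103 + 119 + 141 + 222 + 363 = 948.

948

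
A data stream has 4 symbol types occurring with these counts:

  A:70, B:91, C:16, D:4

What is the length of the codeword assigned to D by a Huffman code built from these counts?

3

Build the tree from the bottom:
merge D(4) and C(16): 20
merge 20 and A(70): 90
merge 90 and B(91): 181
D sits 3 levels below the root, so its codeword is 3 bits.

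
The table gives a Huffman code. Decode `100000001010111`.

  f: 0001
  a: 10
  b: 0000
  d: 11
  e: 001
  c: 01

Read left to right; each codeword is recognised as soon as it completes (prefix code):
  10→a | 0000→b | 001→e | 01→c | 01→c | 11→d
Decoded message: abeccd

abeccd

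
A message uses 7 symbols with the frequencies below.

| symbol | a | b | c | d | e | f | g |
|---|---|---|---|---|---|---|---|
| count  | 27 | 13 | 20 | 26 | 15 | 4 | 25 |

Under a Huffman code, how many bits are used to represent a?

2

Build the tree from the bottom:
f(4) + b(13) → 17
e(15) + 17 → 32
c(20) + g(25) → 45
d(26) + a(27) → 53
32 + 45 → 77
53 + 77 → 130
a sits 2 levels below the root, so its codeword is 2 bits.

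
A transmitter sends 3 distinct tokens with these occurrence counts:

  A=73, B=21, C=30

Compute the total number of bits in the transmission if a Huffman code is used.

175

Greedily combine the two least-frequent nodes:
merge B(21) and C(30): 51
merge 51 and A(73): 124
The encoded length is the sum of every internal node's weight: 51 + 124 = 175 bits.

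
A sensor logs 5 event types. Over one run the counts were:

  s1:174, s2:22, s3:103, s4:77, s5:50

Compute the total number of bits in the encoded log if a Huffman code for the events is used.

Merge the two smallest weights repeatedly:
merge s2(22) and s5(50): 72
merge 72 and s4(77): 149
merge s3(103) and 149: 252
merge s1(174) and 252: 426
Total encoded bits = sum of merged weights = 72 + 149 + 252 + 426 = 899.

899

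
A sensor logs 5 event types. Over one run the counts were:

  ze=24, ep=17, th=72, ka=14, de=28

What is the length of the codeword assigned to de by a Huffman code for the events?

3

Huffman merges, smallest pair first:
ka(14) + ep(17) → 31
ze(24) + de(28) → 52
31 + 52 → 83
th(72) + 83 → 155
de's leaf is at depth 3, giving a 3-bit codeword.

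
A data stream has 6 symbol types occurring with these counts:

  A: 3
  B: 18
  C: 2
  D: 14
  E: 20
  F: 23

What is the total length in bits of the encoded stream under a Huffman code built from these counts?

184

Merge the two smallest weights repeatedly:
C(2) + A(3) → 5
5 + D(14) → 19
B(18) + 19 → 37
E(20) + F(23) → 43
37 + 43 → 80
Total encoded bits = sum of merged weights = 5 + 19 + 37 + 43 + 80 = 184.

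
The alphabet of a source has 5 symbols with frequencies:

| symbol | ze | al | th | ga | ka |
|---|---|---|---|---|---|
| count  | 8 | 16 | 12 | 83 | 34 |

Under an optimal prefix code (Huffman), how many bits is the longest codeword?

4

Merge the two lowest-weight nodes at each step:
merge ze(8) and th(12): 20
merge al(16) and 20: 36
merge ka(34) and 36: 70
merge 70 and ga(83): 153
The first pair merged (ze, th) ends up deepest, at depth 4.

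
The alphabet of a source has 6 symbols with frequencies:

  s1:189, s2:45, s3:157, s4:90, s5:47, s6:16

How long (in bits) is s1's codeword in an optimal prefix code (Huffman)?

2

Build the tree from the bottom:
s6(16) + s2(45) → 61
s5(47) + 61 → 108
s4(90) + 108 → 198
s3(157) + s1(189) → 346
198 + 346 → 544
s1 sits 2 levels below the root, so its codeword is 2 bits.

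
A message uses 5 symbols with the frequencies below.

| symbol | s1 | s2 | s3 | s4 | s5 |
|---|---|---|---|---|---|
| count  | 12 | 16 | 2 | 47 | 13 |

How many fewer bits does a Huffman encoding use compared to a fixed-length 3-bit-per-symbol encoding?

Fixed-length: 3 bits × 90 symbols = 270 bits.
Huffman merges:
s3(2) + s1(12) → 14
s5(13) + 14 → 27
s2(16) + 27 → 43
43 + s4(47) → 90
Huffman total = 14 + 27 + 43 + 90 = 174 bits.
Saving = 270 − 174 = 96 bits.

96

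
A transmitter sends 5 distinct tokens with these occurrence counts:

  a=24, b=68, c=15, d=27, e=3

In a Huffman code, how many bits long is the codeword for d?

Huffman merges, smallest pair first:
merge e(3) and c(15): 18
merge 18 and a(24): 42
merge d(27) and 42: 69
merge b(68) and 69: 137
The subtree containing d is merged 2 times, so code length = 2.

2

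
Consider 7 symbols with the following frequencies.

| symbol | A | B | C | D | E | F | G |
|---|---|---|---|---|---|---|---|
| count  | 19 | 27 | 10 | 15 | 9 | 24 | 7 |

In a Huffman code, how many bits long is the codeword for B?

2

Huffman merges, smallest pair first:
merge G(7) and E(9): 16
merge C(10) and D(15): 25
merge 16 and A(19): 35
merge F(24) and 25: 49
merge B(27) and 35: 62
merge 49 and 62: 111
B's leaf is at depth 2, giving a 2-bit codeword.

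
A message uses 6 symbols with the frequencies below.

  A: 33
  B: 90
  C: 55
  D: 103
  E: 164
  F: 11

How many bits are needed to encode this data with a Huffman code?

1055

Greedily combine the two least-frequent nodes:
merge F(11) and A(33): 44
merge 44 and C(55): 99
merge B(90) and 99: 189
merge D(103) and E(164): 267
merge 189 and 267: 456
Total encoded bits = sum of merged weights = 44 + 99 + 189 + 267 + 456 = 1055.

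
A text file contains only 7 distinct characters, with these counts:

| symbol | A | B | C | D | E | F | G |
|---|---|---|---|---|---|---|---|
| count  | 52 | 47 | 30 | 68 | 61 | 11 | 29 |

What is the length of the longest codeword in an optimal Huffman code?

4

Merge the two lowest-weight nodes at each step:
merge F(11) and G(29): 40
merge C(30) and 40: 70
merge B(47) and A(52): 99
merge E(61) and D(68): 129
merge 70 and 99: 169
merge 129 and 169: 298
The rarest symbols sit at the bottom; the longest codeword is 4 bits.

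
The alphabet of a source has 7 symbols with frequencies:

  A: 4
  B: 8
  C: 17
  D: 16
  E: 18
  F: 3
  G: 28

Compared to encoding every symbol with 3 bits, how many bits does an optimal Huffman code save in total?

Fixed-length: 3 bits × 94 symbols = 282 bits.
Huffman merges:
merge F(3) and A(4): 7
merge 7 and B(8): 15
merge 15 and D(16): 31
merge C(17) and E(18): 35
merge G(28) and 31: 59
merge 35 and 59: 94
Huffman total = 7 + 15 + 31 + 35 + 59 + 94 = 241 bits.
Saving = 282 − 241 = 41 bits.

41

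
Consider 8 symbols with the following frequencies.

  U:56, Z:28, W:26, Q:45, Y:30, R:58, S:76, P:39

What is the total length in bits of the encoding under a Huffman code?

Build the Huffman tree bottom-up:
merge W(26) and Z(28): 54
merge Y(30) and P(39): 69
merge Q(45) and 54: 99
merge U(56) and R(58): 114
merge 69 and S(76): 145
merge 99 and 114: 213
merge 145 and 213: 358
Total encoded bits = sum of merged weights = 54 + 69 + 99 + 114 + 145 + 213 + 358 = 1052.

1052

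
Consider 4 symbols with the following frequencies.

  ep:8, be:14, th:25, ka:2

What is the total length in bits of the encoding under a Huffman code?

Greedily combine the two least-frequent nodes:
ka(2) + ep(8) → 10
10 + be(14) → 24
24 + th(25) → 49
The encoded length is the sum of every internal node's weight: 10 + 24 + 49 = 83 bits.

83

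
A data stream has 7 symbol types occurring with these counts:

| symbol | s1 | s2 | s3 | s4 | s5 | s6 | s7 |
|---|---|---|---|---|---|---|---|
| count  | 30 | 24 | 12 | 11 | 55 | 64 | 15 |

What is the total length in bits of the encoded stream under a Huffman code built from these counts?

Merge the two smallest weights repeatedly:
s4(11) + s3(12) → 23
s7(15) + 23 → 38
s2(24) + s1(30) → 54
38 + 54 → 92
s5(55) + s6(64) → 119
92 + 119 → 211
Each symbol's bit-cost is frequency × depth; summing gives 537 bits (equivalently 23 + 38 + 54 + 92 + 119 + 211).

537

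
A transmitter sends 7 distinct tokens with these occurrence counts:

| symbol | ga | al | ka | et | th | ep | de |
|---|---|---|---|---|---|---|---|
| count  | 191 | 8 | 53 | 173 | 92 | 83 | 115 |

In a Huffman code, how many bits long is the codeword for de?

3

Huffman merges, smallest pair first:
al(8) + ka(53) → 61
61 + ep(83) → 144
th(92) + de(115) → 207
144 + et(173) → 317
ga(191) + 207 → 398
317 + 398 → 715
The subtree containing de is merged 3 times, so code length = 3.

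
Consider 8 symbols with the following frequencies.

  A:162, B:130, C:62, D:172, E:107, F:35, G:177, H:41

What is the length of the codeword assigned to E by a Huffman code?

Build the tree from the bottom:
F(35) + H(41) → 76
C(62) + 76 → 138
E(107) + B(130) → 237
138 + A(162) → 300
D(172) + G(177) → 349
237 + 300 → 537
349 + 537 → 886
E's leaf is at depth 3, giving a 3-bit codeword.

3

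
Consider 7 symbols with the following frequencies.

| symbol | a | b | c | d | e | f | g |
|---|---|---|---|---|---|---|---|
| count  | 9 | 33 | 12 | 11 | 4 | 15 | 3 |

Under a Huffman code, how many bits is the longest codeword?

5

Merge the two lowest-weight nodes at each step:
combine g(3), e(4) → 7
combine 7, a(9) → 16
combine d(11), c(12) → 23
combine f(15), 16 → 31
combine 23, 31 → 54
combine b(33), 54 → 87
The rarest symbols sit at the bottom; the longest codeword is 5 bits.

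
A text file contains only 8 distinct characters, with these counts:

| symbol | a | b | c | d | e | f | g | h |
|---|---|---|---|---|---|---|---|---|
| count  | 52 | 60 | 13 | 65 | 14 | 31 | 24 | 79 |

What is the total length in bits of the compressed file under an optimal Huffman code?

Greedily combine the two least-frequent nodes:
combine c(13), e(14) → 27
combine g(24), 27 → 51
combine f(31), 51 → 82
combine a(52), b(60) → 112
combine d(65), h(79) → 144
combine 82, 112 → 194
combine 144, 194 → 338
Total encoded bits = sum of merged weights = 27 + 51 + 82 + 112 + 144 + 194 + 338 = 948.

948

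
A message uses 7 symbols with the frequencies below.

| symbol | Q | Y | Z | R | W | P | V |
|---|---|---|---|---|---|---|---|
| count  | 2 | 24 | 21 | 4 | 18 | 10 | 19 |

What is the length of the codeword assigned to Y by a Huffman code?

2

Build the tree from the bottom:
Q(2) + R(4) → 6
6 + P(10) → 16
16 + W(18) → 34
V(19) + Z(21) → 40
Y(24) + 34 → 58
40 + 58 → 98
The subtree containing Y is merged 2 times, so code length = 2.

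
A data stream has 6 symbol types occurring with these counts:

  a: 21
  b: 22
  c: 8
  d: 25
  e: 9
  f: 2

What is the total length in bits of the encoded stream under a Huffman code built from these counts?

203

Merge the two smallest weights repeatedly:
merge f(2) and c(8): 10
merge e(9) and 10: 19
merge 19 and a(21): 40
merge b(22) and d(25): 47
merge 40 and 47: 87
Total encoded bits = sum of merged weights = 10 + 19 + 40 + 47 + 87 = 203.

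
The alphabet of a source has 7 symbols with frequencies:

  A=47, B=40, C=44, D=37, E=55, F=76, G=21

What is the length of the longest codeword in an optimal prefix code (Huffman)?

Merge the two lowest-weight nodes at each step:
merge G(21) and D(37): 58
merge B(40) and C(44): 84
merge A(47) and E(55): 102
merge 58 and F(76): 134
merge 84 and 102: 186
merge 134 and 186: 320
The first pair merged (G, D) ends up deepest, at depth 3.

3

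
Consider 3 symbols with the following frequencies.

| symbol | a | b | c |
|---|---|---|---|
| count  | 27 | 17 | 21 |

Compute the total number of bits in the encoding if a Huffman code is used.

103

Greedily combine the two least-frequent nodes:
combine b(17), c(21) → 38
combine a(27), 38 → 65
The encoded length is the sum of every internal node's weight: 38 + 65 = 103 bits.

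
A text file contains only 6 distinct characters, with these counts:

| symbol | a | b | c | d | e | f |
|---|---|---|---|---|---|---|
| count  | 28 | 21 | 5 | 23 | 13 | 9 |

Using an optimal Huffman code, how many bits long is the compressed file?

239

Greedily combine the two least-frequent nodes:
combine c(5), f(9) → 14
combine e(13), 14 → 27
combine b(21), d(23) → 44
combine 27, a(28) → 55
combine 44, 55 → 99
The encoded length is the sum of every internal node's weight: 14 + 27 + 44 + 55 + 99 = 239 bits.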